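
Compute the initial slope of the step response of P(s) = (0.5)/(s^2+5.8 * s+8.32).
IVT: y'(0⁺) = lim_{s→∞} s²·Y(s) = lim_{s→∞} s·P(s).
deg(num) = 0, deg(den) = 2, relative degree = 2 ≥ 2, so s·P(s) → 0. Initial slope = 0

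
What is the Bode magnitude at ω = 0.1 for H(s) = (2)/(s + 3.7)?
Substitute s = j*0.1: H(j0.1) = 0.540146 - 0.0145985j.
|H(j0.1)| = sqrt(Re² + Im²) = 0.5403.
20*log₁₀(0.5403) = -5.35 dB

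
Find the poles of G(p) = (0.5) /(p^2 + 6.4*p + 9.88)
Set denominator = 0: p^2 + 6.4*p + 9.88 = (p + 3.8)(p + 2.6) = 0 → Poles: -2.6, -3.8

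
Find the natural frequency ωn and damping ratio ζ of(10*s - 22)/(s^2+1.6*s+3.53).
Underdamped: complex pole -0.8 + 1.7j. ωn = |pole| = 1.879, ζ = -Re(pole)/ωn = 0.4258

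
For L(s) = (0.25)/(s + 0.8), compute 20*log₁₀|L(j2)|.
Substitute s = j*2: L(j2) = 0.0431034 - 0.107759j.
|L(j2)| = sqrt(Re² + Im²) = 0.1161.
20*log₁₀(0.1161) = -18.71 dB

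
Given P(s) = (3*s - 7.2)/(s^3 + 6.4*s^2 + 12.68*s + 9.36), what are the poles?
Set denominator = 0: s^3 + 6.4*s^2 + 12.68*s + 9.36 = (s + 3.6)(s^2 + 2.8*s + 2.6) = 0 → Poles: -1.4 + 0.8j, -1.4 - 0.8j, -3.6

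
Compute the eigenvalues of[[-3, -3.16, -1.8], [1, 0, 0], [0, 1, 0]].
Eigenvalues solve det(λI - A) = 0.
Characteristic polynomial: λ^3 + 3*λ^2 + 3.16*λ + 1.8 = 0.
Factor: (λ + 1.8)(λ^2 + 1.2*λ + 1) = 0.
Roots: -0.6 + 0.8j, -0.6 - 0.8j, -1.8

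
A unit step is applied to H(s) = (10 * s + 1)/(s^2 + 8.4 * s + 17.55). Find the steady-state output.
FVT: lim_{t→∞} y(t) = lim_{s→0} s*Y(s) where Y(s) = H(s)/s.
= lim_{s→0} H(s) = H(0) = num(0)/den(0) = 1/17.55 = 0.05698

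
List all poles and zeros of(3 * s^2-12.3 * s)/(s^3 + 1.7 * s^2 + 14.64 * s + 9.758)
Set denominator = 0: s^3 + 1.7*s^2 + 14.64*s + 9.758 = (s + 0.7)(s^2 + s + 13.94) = 0 → Poles: -0.5 + 3.7j, -0.5 - 3.7j, -0.7
Set numerator = 0: 3*s^2 - 12.3*s = 3*s(s - 4.1) = 0 → Zeros: 0, 4.1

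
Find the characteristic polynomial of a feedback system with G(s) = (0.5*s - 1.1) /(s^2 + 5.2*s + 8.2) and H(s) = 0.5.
Characteristic poly = G_den * H_den + G_num * H_num = (s^2 + 5.2*s + 8.2) + (0.25*s - 0.55) = s^2 + 5.45*s + 7.65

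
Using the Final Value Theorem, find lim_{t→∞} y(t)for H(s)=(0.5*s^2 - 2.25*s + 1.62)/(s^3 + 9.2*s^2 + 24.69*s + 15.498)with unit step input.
FVT: lim_{t→∞} y(t) = lim_{s→0} s*Y(s) where Y(s) = H(s)/s.
= lim_{s→0} H(s) = H(0) = num(0)/den(0) = 1.62/15.498 = 0.1045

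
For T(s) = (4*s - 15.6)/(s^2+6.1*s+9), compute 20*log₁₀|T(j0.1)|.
Substitute s = j*0.1: T(j0.1) = -1.7243 + 0.161493j.
|T(j0.1)| = sqrt(Re² + Im²) = 1.732.
20*log₁₀(1.732) = 4.77 dB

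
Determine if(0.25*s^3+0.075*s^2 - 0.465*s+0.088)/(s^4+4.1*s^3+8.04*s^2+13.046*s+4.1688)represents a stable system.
Denominator: s^4 + 4.1*s^3 + 8.04*s^2 + 13.046*s + 4.1688 = (s + 2.7)(s + 0.4)(s^2 + s + 3.86). Poles: -0.4, -0.5 + 1.9j, -0.5 - 1.9j, -2.7. All Re(p)<0: Yes (stable)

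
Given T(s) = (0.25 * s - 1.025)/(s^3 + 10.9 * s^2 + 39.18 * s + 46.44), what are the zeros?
Set numerator = 0: 0.25*s - 1.025 = 0 → Zeros: 4.1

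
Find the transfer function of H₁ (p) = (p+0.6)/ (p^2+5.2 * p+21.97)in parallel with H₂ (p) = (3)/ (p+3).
Parallel: H = H₁ + H₂ = (n₁·d₂ + n₂·d₁)/(d₁·d₂).
n₁·d₂ = p^2 + 3.6*p + 1.8. n₂·d₁ = 3*p^2 + 15.6*p + 65.91. Sum = 4*p^2 + 19.2*p + 67.71. d₁·d₂ = p^3 + 8.2*p^2 + 37.57*p + 65.91.
H(p) = (4*p^2 + 19.2*p + 67.71)/(p^3 + 8.2*p^2 + 37.57*p + 65.91)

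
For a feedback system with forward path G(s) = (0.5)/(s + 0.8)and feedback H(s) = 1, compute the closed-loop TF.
Closed-loop T = G/(1+GH).
Numerator: G_num * H_den = 0.5.
Denominator: G_den * H_den + G_num * H_num = (s + 0.8) + (0.5) = s + 1.3.
T(s) = (0.5)/(s + 1.3)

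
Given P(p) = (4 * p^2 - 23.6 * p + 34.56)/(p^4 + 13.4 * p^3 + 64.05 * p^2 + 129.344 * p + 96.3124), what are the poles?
Set denominator = 0: p^4 + 13.4*p^3 + 64.05*p^2 + 129.344*p + 96.3124 = (p + 4.7)(p + 4.7)(p^2 + 4*p + 4.36) = 0 → Poles: -2 + 0.6j, -2 - 0.6j, -4.7, -4.7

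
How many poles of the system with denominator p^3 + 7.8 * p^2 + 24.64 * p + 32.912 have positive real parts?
p^3 + 7.8*p^2 + 24.64*p + 32.912 = (p + 3.4)(p^2 + 4.4*p + 9.68). Poles: -2.2 + 2.2j, -2.2 - 2.2j, -3.4. RHP poles (Re>0): 0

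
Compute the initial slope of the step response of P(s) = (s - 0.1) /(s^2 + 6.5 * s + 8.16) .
IVT: y'(0⁺) = lim_{s→∞} s²·Y(s) = lim_{s→∞} s·P(s).
deg(num) = 1, deg(den) = 2, relative degree = 1, so s·P(s) → (leading num)/(leading den) = 1/1 = 1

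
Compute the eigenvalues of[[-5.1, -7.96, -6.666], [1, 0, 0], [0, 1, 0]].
Eigenvalues solve det(λI - A) = 0.
Characteristic polynomial: λ^3 + 5.1*λ^2 + 7.96*λ + 6.666 = 0.
Factor: (λ + 3.3)(λ^2 + 1.8*λ + 2.02) = 0.
Roots: -0.9 + 1.1j, -0.9 - 1.1j, -3.3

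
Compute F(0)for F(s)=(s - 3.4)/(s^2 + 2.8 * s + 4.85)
DC gain = F(0) = num(0)/den(0) = -3.4/4.85 = -0.701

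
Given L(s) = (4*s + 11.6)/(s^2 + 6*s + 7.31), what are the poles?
Set denominator = 0: s^2 + 6*s + 7.31 = (s + 1.7)(s + 4.3) = 0 → Poles: -1.7, -4.3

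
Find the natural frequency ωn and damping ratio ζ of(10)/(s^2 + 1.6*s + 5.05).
Underdamped: complex pole -0.8 + 2.1j. ωn = |pole| = 2.247, ζ = -Re(pole)/ωn = 0.356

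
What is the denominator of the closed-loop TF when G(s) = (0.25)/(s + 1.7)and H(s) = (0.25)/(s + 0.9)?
Characteristic poly = G_den * H_den + G_num * H_num = (s^2 + 2.6*s + 1.53) + (0.0625) = s^2 + 2.6*s + 1.5925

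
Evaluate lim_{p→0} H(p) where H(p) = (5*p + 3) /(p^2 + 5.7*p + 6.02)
DC gain = H(0) = num(0)/den(0) = 3/6.02 = 0.4983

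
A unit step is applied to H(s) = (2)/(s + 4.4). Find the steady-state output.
FVT: lim_{t→∞} y(t) = lim_{s→0} s*Y(s) where Y(s) = H(s)/s.
= lim_{s→0} H(s) = H(0) = num(0)/den(0) = 2/4.4 = 0.4545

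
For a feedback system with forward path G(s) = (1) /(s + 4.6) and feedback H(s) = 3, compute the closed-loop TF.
Closed-loop T = G/(1+GH).
Numerator: G_num * H_den = 1.
Denominator: G_den * H_den + G_num * H_num = (s + 4.6) + (3) = s + 7.6.
T(s) = (1)/(s + 7.6)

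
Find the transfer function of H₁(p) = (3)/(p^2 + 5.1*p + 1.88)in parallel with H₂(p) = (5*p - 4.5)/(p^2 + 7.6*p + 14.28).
Parallel: H = H₁ + H₂ = (n₁·d₂ + n₂·d₁)/(d₁·d₂).
n₁·d₂ = 3*p^2 + 22.8*p + 42.84. n₂·d₁ = 5*p^3 + 21*p^2 - 13.55*p - 8.46. Sum = 5*p^3 + 24*p^2 + 9.25*p + 34.38. d₁·d₂ = p^4 + 12.7*p^3 + 54.92*p^2 + 87.116*p + 26.8464.
H(p) = (5*p^3 + 24*p^2 + 9.25*p + 34.38)/(p^4 + 12.7*p^3 + 54.92*p^2 + 87.116*p + 26.8464)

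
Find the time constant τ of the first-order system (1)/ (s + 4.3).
First-order system: τ = -1/pole. Pole = -4.3. τ = -1/(-4.3) = 0.2326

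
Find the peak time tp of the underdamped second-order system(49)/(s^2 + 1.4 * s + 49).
Standard form: ωn²/(s²+2ζωn·s+ωn²) → ωn = 7, ζ = 0.1.
ωd = ωn·√(1-ζ²) = 7·√(1-0.1²) = 6.965.
tp = π/ωd = π/6.965 = 0.4511 s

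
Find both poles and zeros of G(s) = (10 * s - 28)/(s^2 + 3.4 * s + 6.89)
Set denominator = 0: s^2 + 3.4*s + 6.89 = 0 → Poles: -1.7 + 2j, -1.7 - 2j
Set numerator = 0: 10*s - 28 = 0 → Zeros: 2.8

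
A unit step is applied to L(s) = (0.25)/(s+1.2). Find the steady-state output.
FVT: lim_{t→∞} y(t) = lim_{s→0} s*Y(s) where Y(s) = L(s)/s.
= lim_{s→0} L(s) = L(0) = num(0)/den(0) = 0.25/1.2 = 0.2083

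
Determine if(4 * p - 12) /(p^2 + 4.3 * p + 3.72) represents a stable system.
Denominator: p^2 + 4.3*p + 3.72 = (p + 1.2)(p + 3.1). Poles: -1.2, -3.1. All Re(p)<0: Yes (stable)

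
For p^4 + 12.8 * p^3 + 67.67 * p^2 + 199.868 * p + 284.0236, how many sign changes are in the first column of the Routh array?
Routh array:
p^4: [1, 67.67, 284.0236]; p^3: [12.8, 199.868]; p^2: [52.0553, 284.0236]; p^1: [130.029]; p^0: [284.0236]
First column: [1, 12.8, 52.0553, 130.029, 284.0236]. Sign changes = 0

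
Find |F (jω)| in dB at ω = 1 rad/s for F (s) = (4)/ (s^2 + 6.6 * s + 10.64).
Substitute s = j*1: F(j1) = 0.282512 - 0.193421j.
|F(j1)| = sqrt(Re² + Im²) = 0.3424.
20*log₁₀(0.3424) = -9.31 dB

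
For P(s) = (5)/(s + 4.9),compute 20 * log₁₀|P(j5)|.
Substitute s = j*5: P(j5) = 0.499898 - 0.5101j.
|P(j5)| = sqrt(Re² + Im²) = 0.7142.
20*log₁₀(0.7142) = -2.92 dB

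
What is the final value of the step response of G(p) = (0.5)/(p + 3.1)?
FVT: lim_{t→∞} y(t) = lim_{p→0} p*Y(p) where Y(p) = G(p)/p.
= lim_{p→0} G(p) = G(0) = num(0)/den(0) = 0.5/3.1 = 0.1613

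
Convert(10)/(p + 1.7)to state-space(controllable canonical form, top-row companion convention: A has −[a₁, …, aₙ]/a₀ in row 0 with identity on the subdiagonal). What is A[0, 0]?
Reachable canonical form for den = p + 1.7: top row of A = -[a₁,a₂,...,aₙ]/a₀, ones on the subdiagonal, zeros elsewhere.
A = [[-1.7]].
A[0,0] = -1.7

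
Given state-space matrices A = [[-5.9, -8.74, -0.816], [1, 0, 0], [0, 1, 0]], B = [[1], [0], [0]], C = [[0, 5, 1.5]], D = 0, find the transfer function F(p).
F(p) = C(pI - A)⁻¹B + D.
Characteristic polynomial det(pI - A) = p^3 + 5.9*p^2 + 8.74*p + 0.816.
Numerator from C·adj(pI-A)·B + D·det(pI-A) = 5*p + 1.5.
F(p) = (5*p + 1.5)/(p^3 + 5.9*p^2 + 8.74*p + 0.816)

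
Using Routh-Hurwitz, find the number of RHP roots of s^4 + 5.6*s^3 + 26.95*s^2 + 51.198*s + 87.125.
Routh array:
s^4: [1, 26.95, 87.125]; s^3: [5.6, 51.198]; s^2: [17.8075, 87.125]; s^1: [23.7994]; s^0: [87.125]
First column: [1, 5.6, 17.8075, 23.7994, 87.125]. Sign changes = RHP roots = 0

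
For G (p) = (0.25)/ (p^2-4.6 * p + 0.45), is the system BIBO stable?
Denominator: p^2 - 4.6*p + 0.45 = (p - 4.5)(p - 0.1). Poles: 0.1, 4.5. All Re(p)<0: No (unstable)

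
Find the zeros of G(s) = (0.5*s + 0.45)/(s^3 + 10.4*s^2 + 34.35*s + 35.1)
Set numerator = 0: 0.5*s + 0.45 = 0 → Zeros: -0.9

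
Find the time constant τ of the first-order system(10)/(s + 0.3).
First-order system: τ = -1/pole. Pole = -0.3. τ = -1/(-0.3) = 3.333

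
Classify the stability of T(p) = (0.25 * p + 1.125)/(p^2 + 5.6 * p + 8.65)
Denominator: p^2 + 5.6*p + 8.65. Poles: -2.8 + 0.9j, -2.8 - 0.9j. Stable (all poles in LHP)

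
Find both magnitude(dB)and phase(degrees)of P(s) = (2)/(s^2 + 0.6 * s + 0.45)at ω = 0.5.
Substitute s = j*0.5: P(j0.5) = 3.07692 - 4.61538j.
|P| = 20*log₁₀(sqrt(Re²+Im²)) = 14.88 dB.
∠P = atan2(Im, Re) = -56.31°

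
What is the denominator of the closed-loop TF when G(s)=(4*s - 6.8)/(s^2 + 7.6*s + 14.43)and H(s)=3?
Characteristic poly = G_den * H_den + G_num * H_num = (s^2 + 7.6*s + 14.43) + (12*s - 20.4) = s^2 + 19.6*s - 5.97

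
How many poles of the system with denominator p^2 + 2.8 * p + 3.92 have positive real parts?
Poles: -1.4 + 1.4j, -1.4 - 1.4j. RHP poles (Re>0): 0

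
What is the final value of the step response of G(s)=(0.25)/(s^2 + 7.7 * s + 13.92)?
FVT: lim_{t→∞} y(t) = lim_{s→0} s*Y(s) where Y(s) = G(s)/s.
= lim_{s→0} G(s) = G(0) = num(0)/den(0) = 0.25/13.92 = 0.01796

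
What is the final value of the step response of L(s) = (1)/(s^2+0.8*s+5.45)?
FVT: lim_{t→∞} y(t) = lim_{s→0} s*Y(s) where Y(s) = L(s)/s.
= lim_{s→0} L(s) = L(0) = num(0)/den(0) = 1/5.45 = 0.1835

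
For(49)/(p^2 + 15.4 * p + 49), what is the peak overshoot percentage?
Standard form: ωn²/(p²+2ζωn·p+ωn²) → ωn = 7, ζ = 1.1.
ζ ≥ 1, so the response is non-oscillatory: peak overshoot = 0%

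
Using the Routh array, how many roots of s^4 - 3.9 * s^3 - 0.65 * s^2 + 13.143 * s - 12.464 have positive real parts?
Routh array:
s^4: [1, -0.65, -12.464]; s^3: [-3.9, 13.143]; s^2: [2.72, -12.464]; s^1: [-4.72818]; s^0: [-12.464]
First column: [1, -3.9, 2.72, -4.72818, -12.464]. Sign changes = RHP roots = 3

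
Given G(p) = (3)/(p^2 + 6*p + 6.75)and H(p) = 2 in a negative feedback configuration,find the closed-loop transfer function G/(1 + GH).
Closed-loop T = G/(1+GH).
Numerator: G_num * H_den = 3.
Denominator: G_den * H_den + G_num * H_num = (p^2 + 6*p + 6.75) + (6) = p^2 + 6*p + 12.75.
T(p) = (3)/(p^2 + 6*p + 12.75)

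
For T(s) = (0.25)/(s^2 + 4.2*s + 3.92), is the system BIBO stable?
Denominator: s^2 + 4.2*s + 3.92 = (s + 2.8)(s + 1.4). Poles: -1.4, -2.8. All Re(p)<0: Yes (stable)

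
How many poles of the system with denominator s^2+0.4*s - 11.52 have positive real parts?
s^2 + 0.4*s - 11.52 = (s - 3.2)(s + 3.6). Poles: -3.6, 3.2. RHP poles (Re>0): 1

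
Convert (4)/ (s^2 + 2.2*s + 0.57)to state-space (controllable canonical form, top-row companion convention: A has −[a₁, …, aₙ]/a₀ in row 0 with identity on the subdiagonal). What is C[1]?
Reachable canonical form: C = numerator coefficients (right-aligned, zero-padded to length n).
num = 4, C = [[0, 4]].
C[1] = 4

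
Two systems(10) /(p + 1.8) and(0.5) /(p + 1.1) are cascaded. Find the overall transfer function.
Series: H = H₁ · H₂ = (n₁·n₂)/(d₁·d₂).
Num: n₁·n₂ = 5. Den: d₁·d₂ = p^2 + 2.9*p + 1.98.
H(p) = (5)/(p^2 + 2.9*p + 1.98)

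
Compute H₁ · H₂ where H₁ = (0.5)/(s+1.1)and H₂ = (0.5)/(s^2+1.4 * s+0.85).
Series: H = H₁ · H₂ = (n₁·n₂)/(d₁·d₂).
Num: n₁·n₂ = 0.25. Den: d₁·d₂ = s^3 + 2.5*s^2 + 2.39*s + 0.935.
H(s) = (0.25)/(s^3 + 2.5*s^2 + 2.39*s + 0.935)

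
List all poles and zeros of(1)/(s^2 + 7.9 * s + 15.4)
Set denominator = 0: s^2 + 7.9*s + 15.4 = (s + 3.5)(s + 4.4) = 0 → Poles: -3.5, -4.4
Numerator is a nonzero constant (1) → Zeros: none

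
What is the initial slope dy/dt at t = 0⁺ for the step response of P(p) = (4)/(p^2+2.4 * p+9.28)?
IVT: y'(0⁺) = lim_{p→∞} p²·Y(p) = lim_{p→∞} p·P(p).
deg(num) = 0, deg(den) = 2, relative degree = 2 ≥ 2, so p·P(p) → 0. Initial slope = 0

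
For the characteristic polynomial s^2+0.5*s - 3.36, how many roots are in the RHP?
s^2 + 0.5*s - 3.36 = (s - 1.6)(s + 2.1). Poles: -2.1, 1.6. RHP poles (Re>0): 1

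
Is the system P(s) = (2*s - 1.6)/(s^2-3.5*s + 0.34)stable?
Denominator: s^2 - 3.5*s + 0.34 = (s - 0.1)(s - 3.4). Poles: 0.1, 3.4. All Re(p)<0: No (unstable)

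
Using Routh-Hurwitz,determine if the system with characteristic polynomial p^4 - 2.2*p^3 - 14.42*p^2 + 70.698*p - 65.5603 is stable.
Routh array:
p^4: [1, -14.42, -65.5603]; p^3: [-2.2, 70.698]; p^2: [17.7155, -65.5603]; p^1: [62.5564]; p^0: [-65.5603]
First column: [1, -2.2, 17.7155, 62.5564, -65.5603]. Sign changes = 3.
No, unstable (3 RHP root(s))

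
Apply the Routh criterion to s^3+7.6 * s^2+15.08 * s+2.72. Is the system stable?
Routh array:
s^3: [1, 15.08]; s^2: [7.6, 2.72]; s^1: [14.7221]; s^0: [2.72]
First column: [1, 7.6, 14.7221, 2.72]. Sign changes = 0.
Yes, stable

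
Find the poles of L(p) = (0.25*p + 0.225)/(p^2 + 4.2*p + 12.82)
Set denominator = 0: p^2 + 4.2*p + 12.82 = 0 → Poles: -2.1 + 2.9j, -2.1 - 2.9j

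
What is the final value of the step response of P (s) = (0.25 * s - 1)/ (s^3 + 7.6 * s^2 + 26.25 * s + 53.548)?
FVT: lim_{t→∞} y(t) = lim_{s→0} s*Y(s) where Y(s) = P(s)/s.
= lim_{s→0} P(s) = P(0) = num(0)/den(0) = -1/53.548 = -0.01867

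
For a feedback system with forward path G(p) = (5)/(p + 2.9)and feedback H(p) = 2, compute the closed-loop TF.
Closed-loop T = G/(1+GH).
Numerator: G_num * H_den = 5.
Denominator: G_den * H_den + G_num * H_num = (p + 2.9) + (10) = p + 12.9.
T(p) = (5)/(p + 12.9)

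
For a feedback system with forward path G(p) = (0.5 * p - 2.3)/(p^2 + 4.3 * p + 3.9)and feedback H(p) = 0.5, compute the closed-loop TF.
Closed-loop T = G/(1+GH).
Numerator: G_num * H_den = 0.5*p - 2.3.
Denominator: G_den * H_den + G_num * H_num = (p^2 + 4.3*p + 3.9) + (0.25*p - 1.15) = p^2 + 4.55*p + 2.75.
T(p) = (0.5*p - 2.3)/(p^2 + 4.55*p + 2.75)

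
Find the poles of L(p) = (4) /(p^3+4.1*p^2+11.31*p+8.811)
Set denominator = 0: p^3 + 4.1*p^2 + 11.31*p + 8.811 = (p + 1.1)(p^2 + 3*p + 8.01) = 0 → Poles: -1.1, -1.5 + 2.4j, -1.5 - 2.4j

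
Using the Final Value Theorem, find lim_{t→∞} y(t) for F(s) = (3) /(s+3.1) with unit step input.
FVT: lim_{t→∞} y(t) = lim_{s→0} s*Y(s) where Y(s) = F(s)/s.
= lim_{s→0} F(s) = F(0) = num(0)/den(0) = 3/3.1 = 0.9677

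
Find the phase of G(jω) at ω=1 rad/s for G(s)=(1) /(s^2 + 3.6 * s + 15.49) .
Substitute s = j*1: G(j1) = 0.0650009 - 0.0161493j.
∠G(j1) = atan2(Im, Re) = atan2(-0.0161493, 0.0650009) = -13.95°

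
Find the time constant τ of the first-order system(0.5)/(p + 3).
First-order system: τ = -1/pole. Pole = -3. τ = -1/(-3) = 0.3333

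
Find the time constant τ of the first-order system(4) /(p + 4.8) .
First-order system: τ = -1/pole. Pole = -4.8. τ = -1/(-4.8) = 0.2083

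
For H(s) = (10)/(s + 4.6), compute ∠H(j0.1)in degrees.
Substitute s = j*0.1: H(j0.1) = 2.17289 - 0.0472367j.
∠H(j0.1) = atan2(Im, Re) = atan2(-0.0472367, 2.17289) = -1.25°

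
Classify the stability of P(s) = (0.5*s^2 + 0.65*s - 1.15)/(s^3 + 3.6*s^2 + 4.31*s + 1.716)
Denominator: s^3 + 3.6*s^2 + 4.31*s + 1.716 = (s + 1.1)(s + 1.3)(s + 1.2). Poles: -1.1, -1.2, -1.3. Stable (all poles in LHP)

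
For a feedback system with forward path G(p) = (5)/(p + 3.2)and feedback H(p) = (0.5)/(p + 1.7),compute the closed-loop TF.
Closed-loop T = G/(1+GH).
Numerator: G_num * H_den = 5*p + 8.5.
Denominator: G_den * H_den + G_num * H_num = (p^2 + 4.9*p + 5.44) + (2.5) = p^2 + 4.9*p + 7.94.
T(p) = (5*p + 8.5)/(p^2 + 4.9*p + 7.94)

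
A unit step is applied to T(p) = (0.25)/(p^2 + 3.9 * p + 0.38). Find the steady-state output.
FVT: lim_{t→∞} y(t) = lim_{p→0} p*Y(p) where Y(p) = T(p)/p.
= lim_{p→0} T(p) = T(0) = num(0)/den(0) = 0.25/0.38 = 0.6579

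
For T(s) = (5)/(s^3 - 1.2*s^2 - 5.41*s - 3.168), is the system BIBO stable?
Denominator: s^3 - 1.2*s^2 - 5.41*s - 3.168 = (s - 3.2)(s + 1.1)(s + 0.9). Poles: -0.9, -1.1, 3.2. All Re(p)<0: No (unstable)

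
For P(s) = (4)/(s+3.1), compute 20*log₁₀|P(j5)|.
Substitute s = j*5: P(j5) = 0.358278 - 0.577868j.
|P(j5)| = sqrt(Re² + Im²) = 0.6799.
20*log₁₀(0.6799) = -3.35 dB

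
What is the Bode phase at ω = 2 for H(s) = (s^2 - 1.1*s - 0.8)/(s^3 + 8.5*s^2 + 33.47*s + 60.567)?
Substitute s = j*2: H(j2) = -0.0615326 + 0.0537031j.
∠H(j2) = atan2(Im, Re) = atan2(0.0537031, -0.0615326) = 138.89°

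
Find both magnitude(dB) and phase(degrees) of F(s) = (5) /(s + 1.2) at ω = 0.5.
Substitute s = j*0.5: F(j0.5) = 3.5503 - 1.47929j.
|F| = 20*log₁₀(sqrt(Re²+Im²)) = 11.70 dB.
∠F = atan2(Im, Re) = -22.62°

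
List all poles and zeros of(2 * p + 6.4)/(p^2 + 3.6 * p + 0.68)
Set denominator = 0: p^2 + 3.6*p + 0.68 = (p + 0.2)(p + 3.4) = 0 → Poles: -0.2, -3.4
Set numerator = 0: 2*p + 6.4 = 0 → Zeros: -3.2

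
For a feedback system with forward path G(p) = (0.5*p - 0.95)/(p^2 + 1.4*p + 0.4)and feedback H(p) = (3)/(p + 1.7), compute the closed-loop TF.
Closed-loop T = G/(1+GH).
Numerator: G_num * H_den = 0.5*p^2 - 0.1*p - 1.615.
Denominator: G_den * H_den + G_num * H_num = (p^3 + 3.1*p^2 + 2.78*p + 0.68) + (1.5*p - 2.85) = p^3 + 3.1*p^2 + 4.28*p - 2.17.
T(p) = (0.5*p^2 - 0.1*p - 1.615)/(p^3 + 3.1*p^2 + 4.28*p - 2.17)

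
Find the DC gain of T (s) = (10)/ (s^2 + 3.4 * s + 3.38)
DC gain = T(0) = num(0)/den(0) = 10/3.38 = 2.959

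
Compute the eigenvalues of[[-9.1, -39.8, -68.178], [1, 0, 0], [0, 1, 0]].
Eigenvalues solve det(λI - A) = 0.
Characteristic polynomial: λ^3 + 9.1*λ^2 + 39.8*λ + 68.178 = 0.
Factor: (λ + 3.3)(λ^2 + 5.8*λ + 20.66) = 0.
Roots: -2.9 + 3.5j, -2.9 - 3.5j, -3.3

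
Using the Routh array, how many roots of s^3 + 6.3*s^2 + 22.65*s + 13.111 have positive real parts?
Routh array:
s^3: [1, 22.65]; s^2: [6.3, 13.111]; s^1: [20.5689]; s^0: [13.111]
First column: [1, 6.3, 20.5689, 13.111]. Sign changes = RHP roots = 0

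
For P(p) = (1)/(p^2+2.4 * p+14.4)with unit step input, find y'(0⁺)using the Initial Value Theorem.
IVT: y'(0⁺) = lim_{p→∞} p²·Y(p) = lim_{p→∞} p·P(p).
deg(num) = 0, deg(den) = 2, relative degree = 2 ≥ 2, so p·P(p) → 0. Initial slope = 0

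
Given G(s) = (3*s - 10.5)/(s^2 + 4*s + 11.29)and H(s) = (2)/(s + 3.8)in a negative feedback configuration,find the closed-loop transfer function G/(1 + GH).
Closed-loop T = G/(1+GH).
Numerator: G_num * H_den = 3*s^2 + 0.9*s - 39.9.
Denominator: G_den * H_den + G_num * H_num = (s^3 + 7.8*s^2 + 26.49*s + 42.902) + (6*s - 21) = s^3 + 7.8*s^2 + 32.49*s + 21.902.
T(s) = (3*s^2 + 0.9*s - 39.9)/(s^3 + 7.8*s^2 + 32.49*s + 21.902)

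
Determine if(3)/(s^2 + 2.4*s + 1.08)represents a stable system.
Denominator: s^2 + 2.4*s + 1.08 = (s + 0.6)(s + 1.8). Poles: -0.6, -1.8. All Re(p)<0: Yes (stable)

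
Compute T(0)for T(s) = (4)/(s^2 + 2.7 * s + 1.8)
DC gain = T(0) = num(0)/den(0) = 4/1.8 = 2.222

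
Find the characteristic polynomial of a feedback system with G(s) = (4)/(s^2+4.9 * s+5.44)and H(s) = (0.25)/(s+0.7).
Characteristic poly = G_den * H_den + G_num * H_num = (s^3 + 5.6*s^2 + 8.87*s + 3.808) + (1) = s^3 + 5.6*s^2 + 8.87*s + 4.808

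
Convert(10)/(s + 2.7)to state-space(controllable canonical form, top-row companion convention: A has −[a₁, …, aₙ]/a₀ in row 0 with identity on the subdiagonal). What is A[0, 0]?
Reachable canonical form for den = s + 2.7: top row of A = -[a₁,a₂,...,aₙ]/a₀, ones on the subdiagonal, zeros elsewhere.
A = [[-2.7]].
A[0,0] = -2.7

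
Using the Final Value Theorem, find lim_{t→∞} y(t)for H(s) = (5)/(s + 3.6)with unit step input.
FVT: lim_{t→∞} y(t) = lim_{s→0} s*Y(s) where Y(s) = H(s)/s.
= lim_{s→0} H(s) = H(0) = num(0)/den(0) = 5/3.6 = 1.389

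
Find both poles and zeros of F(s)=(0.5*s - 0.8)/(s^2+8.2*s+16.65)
Set denominator = 0: s^2 + 8.2*s + 16.65 = (s + 4.5)(s + 3.7) = 0 → Poles: -3.7, -4.5
Set numerator = 0: 0.5*s - 0.8 = 0 → Zeros: 1.6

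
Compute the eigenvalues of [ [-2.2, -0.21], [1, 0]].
Eigenvalues solve det(λI - A) = 0.
Characteristic polynomial: λ^2 + 2.2*λ + 0.21 = 0.
Factor: (λ + 2.1)(λ + 0.1) = 0.
Roots: -0.1, -2.1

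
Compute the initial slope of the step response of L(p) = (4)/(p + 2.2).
IVT: y'(0⁺) = lim_{p→∞} p²·Y(p) = lim_{p→∞} p·L(p).
deg(num) = 0, deg(den) = 1, relative degree = 1, so p·L(p) → (leading num)/(leading den) = 4/1 = 4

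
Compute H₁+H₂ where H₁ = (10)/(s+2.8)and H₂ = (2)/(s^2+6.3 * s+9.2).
Parallel: H = H₁ + H₂ = (n₁·d₂ + n₂·d₁)/(d₁·d₂).
n₁·d₂ = 10*s^2 + 63*s + 92. n₂·d₁ = 2*s + 5.6. Sum = 10*s^2 + 65*s + 97.6. d₁·d₂ = s^3 + 9.1*s^2 + 26.84*s + 25.76.
H(s) = (10*s^2 + 65*s + 97.6)/(s^3 + 9.1*s^2 + 26.84*s + 25.76)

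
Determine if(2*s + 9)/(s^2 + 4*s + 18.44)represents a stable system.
Denominator: s^2 + 4*s + 18.44. Poles: -2 + 3.8j, -2 - 3.8j. All Re(p)<0: Yes (stable)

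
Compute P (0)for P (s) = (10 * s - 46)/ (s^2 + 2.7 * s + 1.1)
DC gain = P(0) = num(0)/den(0) = -46/1.1 = -41.82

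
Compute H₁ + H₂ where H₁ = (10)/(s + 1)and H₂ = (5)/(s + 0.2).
Parallel: H = H₁ + H₂ = (n₁·d₂ + n₂·d₁)/(d₁·d₂).
n₁·d₂ = 10*s + 2. n₂·d₁ = 5*s + 5. Sum = 15*s + 7. d₁·d₂ = s^2 + 1.2*s + 0.2.
H(s) = (15*s + 7)/(s^2 + 1.2*s + 0.2)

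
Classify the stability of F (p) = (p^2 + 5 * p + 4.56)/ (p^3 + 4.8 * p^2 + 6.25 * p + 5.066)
Denominator: p^3 + 4.8*p^2 + 6.25*p + 5.066 = (p + 3.4)(p^2 + 1.4*p + 1.49). Poles: -0.7 + 1j, -0.7 - 1j, -3.4. Stable (all poles in LHP)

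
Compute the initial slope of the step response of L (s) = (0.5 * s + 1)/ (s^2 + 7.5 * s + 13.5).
IVT: y'(0⁺) = lim_{s→∞} s²·Y(s) = lim_{s→∞} s·L(s).
deg(num) = 1, deg(den) = 2, relative degree = 1, so s·L(s) → (leading num)/(leading den) = 0.5/1 = 0.5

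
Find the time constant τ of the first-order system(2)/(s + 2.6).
First-order system: τ = -1/pole. Pole = -2.6. τ = -1/(-2.6) = 0.3846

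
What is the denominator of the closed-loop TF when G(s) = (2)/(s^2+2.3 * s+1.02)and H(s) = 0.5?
Characteristic poly = G_den * H_den + G_num * H_num = (s^2 + 2.3*s + 1.02) + (1) = s^2 + 2.3*s + 2.02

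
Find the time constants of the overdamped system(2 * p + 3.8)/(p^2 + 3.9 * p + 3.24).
Overdamped: real poles at -1.2, -2.7. τ = -1/pole → τ₁ = 0.8333, τ₂ = 0.3704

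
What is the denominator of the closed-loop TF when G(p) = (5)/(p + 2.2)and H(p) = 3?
Characteristic poly = G_den * H_den + G_num * H_num = (p + 2.2) + (15) = p + 17.2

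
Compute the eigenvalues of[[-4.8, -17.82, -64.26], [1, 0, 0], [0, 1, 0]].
Eigenvalues solve det(λI - A) = 0.
Characteristic polynomial: λ^3 + 4.8*λ^2 + 17.82*λ + 64.26 = 0.
Factor: (λ + 4.2)(λ^2 + 0.6*λ + 15.3) = 0.
Roots: -0.3 + 3.9j, -0.3 - 3.9j, -4.2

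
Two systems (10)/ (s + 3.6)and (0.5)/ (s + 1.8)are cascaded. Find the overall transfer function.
Series: H = H₁ · H₂ = (n₁·n₂)/(d₁·d₂).
Num: n₁·n₂ = 5. Den: d₁·d₂ = s^2 + 5.4*s + 6.48.
H(s) = (5)/(s^2 + 5.4*s + 6.48)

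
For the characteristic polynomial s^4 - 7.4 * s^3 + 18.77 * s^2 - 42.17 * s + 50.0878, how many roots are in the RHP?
s^4 - 7.4*s^3 + 18.77*s^2 - 42.17*s + 50.0878 = (s - 1.9)(s - 4.9)(s^2 - 0.6*s + 5.38). Poles: 0.3 + 2.3j, 0.3 - 2.3j, 1.9, 4.9. RHP poles (Re>0): 4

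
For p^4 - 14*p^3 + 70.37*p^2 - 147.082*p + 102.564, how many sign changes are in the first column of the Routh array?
Routh array:
p^4: [1, 70.37, 102.564]; p^3: [-14, -147.082]; p^2: [59.8641, 102.564]; p^1: [-123.096]; p^0: [102.564]
First column: [1, -14, 59.8641, -123.096, 102.564]. Sign changes = 4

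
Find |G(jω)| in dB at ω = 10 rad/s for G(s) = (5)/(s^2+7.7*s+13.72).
Substitute s = j*10: G(j10) = -0.0322585 - 0.0287888j.
|G(j10)| = sqrt(Re² + Im²) = 0.04324.
20*log₁₀(0.04324) = -27.28 dB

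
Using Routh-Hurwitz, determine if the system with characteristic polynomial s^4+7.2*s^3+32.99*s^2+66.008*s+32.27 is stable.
Routh array:
s^4: [1, 32.99, 32.27]; s^3: [7.2, 66.008]; s^2: [23.8222, 32.27]; s^1: [56.2548]; s^0: [32.27]
First column: [1, 7.2, 23.8222, 56.2548, 32.27]. Sign changes = 0.
Yes, stable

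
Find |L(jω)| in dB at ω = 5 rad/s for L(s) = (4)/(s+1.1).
Substitute s = j*5: L(j5) = 0.167875 - 0.763068j.
|L(j5)| = sqrt(Re² + Im²) = 0.7813.
20*log₁₀(0.7813) = -2.14 dB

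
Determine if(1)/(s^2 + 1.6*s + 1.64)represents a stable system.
Denominator: s^2 + 1.6*s + 1.64. Poles: -0.8 + 1j, -0.8 - 1j. All Re(p)<0: Yes (stable)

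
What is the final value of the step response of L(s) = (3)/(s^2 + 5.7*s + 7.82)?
FVT: lim_{t→∞} y(t) = lim_{s→0} s*Y(s) where Y(s) = L(s)/s.
= lim_{s→0} L(s) = L(0) = num(0)/den(0) = 3/7.82 = 0.3836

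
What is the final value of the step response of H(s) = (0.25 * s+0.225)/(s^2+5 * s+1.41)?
FVT: lim_{t→∞} y(t) = lim_{s→0} s*Y(s) where Y(s) = H(s)/s.
= lim_{s→0} H(s) = H(0) = num(0)/den(0) = 0.225/1.41 = 0.1596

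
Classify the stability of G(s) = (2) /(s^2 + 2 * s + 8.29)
Denominator: s^2 + 2*s + 8.29. Poles: -1 + 2.7j, -1 - 2.7j. Stable (all poles in LHP)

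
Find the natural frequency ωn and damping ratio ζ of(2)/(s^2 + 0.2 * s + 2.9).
Underdamped: complex pole -0.1 + 1.7j. ωn = |pole| = 1.703, ζ = -Re(pole)/ωn = 0.05872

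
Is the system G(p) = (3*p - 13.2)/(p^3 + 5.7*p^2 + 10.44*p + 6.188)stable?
Denominator: p^3 + 5.7*p^2 + 10.44*p + 6.188 = (p + 1.7)(p + 1.4)(p + 2.6). Poles: -1.4, -1.7, -2.6. All Re(p)<0: Yes (stable)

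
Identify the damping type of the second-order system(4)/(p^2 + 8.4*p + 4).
Standard form: ωn²/(p²+2ζωn·p+ωn²) gives ωn=2, ζ=2.1.
Overdamped (ζ = 2.1 > 1)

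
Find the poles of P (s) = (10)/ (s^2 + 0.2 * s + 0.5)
Set denominator = 0: s^2 + 0.2*s + 0.5 = 0 → Poles: -0.1 + 0.7j, -0.1 - 0.7j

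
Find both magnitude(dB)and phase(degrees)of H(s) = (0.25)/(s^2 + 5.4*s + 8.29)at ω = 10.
Substitute s = j*10: H(j10) = -0.0020242 - 0.00119187j.
|H| = 20*log₁₀(sqrt(Re²+Im²)) = -52.58 dB.
∠H = atan2(Im, Re) = -149.51°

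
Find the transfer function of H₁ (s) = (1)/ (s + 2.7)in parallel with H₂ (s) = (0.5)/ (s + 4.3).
Parallel: H = H₁ + H₂ = (n₁·d₂ + n₂·d₁)/(d₁·d₂).
n₁·d₂ = s + 4.3. n₂·d₁ = 0.5*s + 1.35. Sum = 1.5*s + 5.65. d₁·d₂ = s^2 + 7*s + 11.61.
H(s) = (1.5*s + 5.65)/(s^2 + 7*s + 11.61)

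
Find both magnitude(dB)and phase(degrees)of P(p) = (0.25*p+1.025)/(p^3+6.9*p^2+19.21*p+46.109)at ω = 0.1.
Substitute p = j*0.1: P(j0.1) = 0.0222472 - 0.000384766j.
|P| = 20*log₁₀(sqrt(Re²+Im²)) = -33.05 dB.
∠P = atan2(Im, Re) = -0.99°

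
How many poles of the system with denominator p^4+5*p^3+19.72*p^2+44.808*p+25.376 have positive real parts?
p^4 + 5*p^3 + 19.72*p^2 + 44.808*p + 25.376 = (p + 2.6)(p + 0.8)(p^2 + 1.6*p + 12.2). Poles: -0.8, -0.8 + 3.4j, -0.8 - 3.4j, -2.6. RHP poles (Re>0): 0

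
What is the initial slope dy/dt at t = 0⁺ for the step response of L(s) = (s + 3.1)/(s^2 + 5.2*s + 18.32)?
IVT: y'(0⁺) = lim_{s→∞} s²·Y(s) = lim_{s→∞} s·L(s).
deg(num) = 1, deg(den) = 2, relative degree = 1, so s·L(s) → (leading num)/(leading den) = 1/1 = 1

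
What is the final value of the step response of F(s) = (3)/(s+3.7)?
FVT: lim_{t→∞} y(t) = lim_{s→0} s*Y(s) where Y(s) = F(s)/s.
= lim_{s→0} F(s) = F(0) = num(0)/den(0) = 3/3.7 = 0.8108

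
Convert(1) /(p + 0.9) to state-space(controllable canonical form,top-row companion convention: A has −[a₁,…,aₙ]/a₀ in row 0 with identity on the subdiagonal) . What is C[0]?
Reachable canonical form: C = numerator coefficients (right-aligned, zero-padded to length n).
num = 1, C = [[1]].
C[0] = 1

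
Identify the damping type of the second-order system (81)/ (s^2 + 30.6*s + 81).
Standard form: ωn²/(s²+2ζωn·s+ωn²) gives ωn=9, ζ=1.7.
Overdamped (ζ = 1.7 > 1)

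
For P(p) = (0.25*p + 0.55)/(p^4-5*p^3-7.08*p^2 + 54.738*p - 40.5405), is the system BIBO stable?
Denominator: p^4 - 5*p^3 - 7.08*p^2 + 54.738*p - 40.5405 = (p - 3.9)(p + 3.3)(p - 0.9)(p - 3.5). Poles: -3.3, 0.9, 3.5, 3.9. All Re(p)<0: No (unstable)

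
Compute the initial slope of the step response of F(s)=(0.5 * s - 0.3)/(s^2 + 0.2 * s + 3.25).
IVT: y'(0⁺) = lim_{s→∞} s²·Y(s) = lim_{s→∞} s·F(s).
deg(num) = 1, deg(den) = 2, relative degree = 1, so s·F(s) → (leading num)/(leading den) = 0.5/1 = 0.5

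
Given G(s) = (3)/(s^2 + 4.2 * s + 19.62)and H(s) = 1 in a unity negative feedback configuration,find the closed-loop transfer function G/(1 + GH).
Closed-loop T = G/(1+GH).
Numerator: G_num * H_den = 3.
Denominator: G_den * H_den + G_num * H_num = (s^2 + 4.2*s + 19.62) + (3) = s^2 + 4.2*s + 22.62.
T(s) = (3)/(s^2 + 4.2*s + 22.62)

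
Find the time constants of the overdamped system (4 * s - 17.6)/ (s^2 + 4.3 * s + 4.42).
Overdamped: real poles at -1.7, -2.6. τ = -1/pole → τ₁ = 0.5882, τ₂ = 0.3846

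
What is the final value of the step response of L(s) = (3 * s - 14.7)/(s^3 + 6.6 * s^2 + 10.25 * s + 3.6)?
FVT: lim_{t→∞} y(t) = lim_{s→0} s*Y(s) where Y(s) = L(s)/s.
= lim_{s→0} L(s) = L(0) = num(0)/den(0) = -14.7/3.6 = -4.083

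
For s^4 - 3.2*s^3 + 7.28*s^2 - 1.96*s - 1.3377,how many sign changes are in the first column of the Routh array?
Routh array:
s^4: [1, 7.28, -1.3377]; s^3: [-3.2, -1.96]; s^2: [6.6675, -1.3377]; s^1: [-2.60202]; s^0: [-1.3377]
First column: [1, -3.2, 6.6675, -2.60202, -1.3377]. Sign changes = 3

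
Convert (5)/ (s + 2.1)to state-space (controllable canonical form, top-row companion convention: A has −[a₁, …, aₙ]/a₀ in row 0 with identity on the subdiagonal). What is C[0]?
Reachable canonical form: C = numerator coefficients (right-aligned, zero-padded to length n).
num = 5, C = [[5]].
C[0] = 5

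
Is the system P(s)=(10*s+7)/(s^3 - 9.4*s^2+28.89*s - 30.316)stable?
Denominator: s^3 - 9.4*s^2 + 28.89*s - 30.316 = (s - 4.4)(s^2 - 5*s + 6.89). Poles: 2.5 + 0.8j, 2.5 - 0.8j, 4.4. All Re(p)<0: No (unstable)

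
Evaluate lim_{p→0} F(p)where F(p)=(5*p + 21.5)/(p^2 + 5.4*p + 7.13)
DC gain = F(0) = num(0)/den(0) = 21.5/7.13 = 3.015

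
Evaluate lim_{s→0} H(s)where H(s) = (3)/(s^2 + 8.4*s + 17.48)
DC gain = H(0) = num(0)/den(0) = 3/17.48 = 0.1716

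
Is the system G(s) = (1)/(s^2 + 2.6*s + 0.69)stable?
Denominator: s^2 + 2.6*s + 0.69 = (s + 2.3)(s + 0.3). Poles: -0.3, -2.3. All Re(p)<0: Yes (stable)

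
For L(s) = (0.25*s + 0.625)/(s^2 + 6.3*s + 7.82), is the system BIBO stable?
Denominator: s^2 + 6.3*s + 7.82 = (s + 4.6)(s + 1.7). Poles: -1.7, -4.6. All Re(p)<0: Yes (stable)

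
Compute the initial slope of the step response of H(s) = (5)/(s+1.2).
IVT: y'(0⁺) = lim_{s→∞} s²·Y(s) = lim_{s→∞} s·H(s).
deg(num) = 0, deg(den) = 1, relative degree = 1, so s·H(s) → (leading num)/(leading den) = 5/1 = 5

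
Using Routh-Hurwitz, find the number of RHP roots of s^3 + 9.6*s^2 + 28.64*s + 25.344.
Routh array:
s^3: [1, 28.64]; s^2: [9.6, 25.344]; s^1: [26]; s^0: [25.344]
First column: [1, 9.6, 26, 25.344]. Sign changes = RHP roots = 0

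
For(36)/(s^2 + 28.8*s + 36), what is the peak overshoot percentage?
Standard form: ωn²/(s²+2ζωn·s+ωn²) → ωn = 6, ζ = 2.4.
ζ ≥ 1, so the response is non-oscillatory: peak overshoot = 0%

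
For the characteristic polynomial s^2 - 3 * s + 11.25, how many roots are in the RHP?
Poles: 1.5 + 3j, 1.5 - 3j. RHP poles (Re>0): 2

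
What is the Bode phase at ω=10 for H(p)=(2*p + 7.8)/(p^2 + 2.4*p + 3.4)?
Substitute p = j*10: H(j10) = -0.0276032 - 0.213897j.
∠H(j10) = atan2(Im, Re) = atan2(-0.213897, -0.0276032) = -97.35°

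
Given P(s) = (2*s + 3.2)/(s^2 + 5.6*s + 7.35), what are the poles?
Set denominator = 0: s^2 + 5.6*s + 7.35 = (s + 2.1)(s + 3.5) = 0 → Poles: -2.1, -3.5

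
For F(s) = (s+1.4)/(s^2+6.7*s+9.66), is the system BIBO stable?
Denominator: s^2 + 6.7*s + 9.66 = (s + 2.1)(s + 4.6). Poles: -2.1, -4.6. All Re(p)<0: Yes (stable)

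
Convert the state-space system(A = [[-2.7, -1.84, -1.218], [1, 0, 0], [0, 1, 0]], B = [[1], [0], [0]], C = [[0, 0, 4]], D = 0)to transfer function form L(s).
L(s) = C(sI - A)⁻¹B + D.
Characteristic polynomial det(sI - A) = s^3 + 2.7*s^2 + 1.84*s + 1.218.
Numerator from C·adj(sI-A)·B + D·det(sI-A) = 4.
L(s) = (4)/(s^3 + 2.7*s^2 + 1.84*s + 1.218)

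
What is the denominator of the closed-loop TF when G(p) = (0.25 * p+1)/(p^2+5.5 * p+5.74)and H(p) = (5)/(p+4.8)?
Characteristic poly = G_den * H_den + G_num * H_num = (p^3 + 10.3*p^2 + 32.14*p + 27.552) + (1.25*p + 5) = p^3 + 10.3*p^2 + 33.39*p + 32.552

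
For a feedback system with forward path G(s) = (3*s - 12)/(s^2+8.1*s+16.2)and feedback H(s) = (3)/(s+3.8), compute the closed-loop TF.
Closed-loop T = G/(1+GH).
Numerator: G_num * H_den = 3*s^2 - 0.6*s - 45.6.
Denominator: G_den * H_den + G_num * H_num = (s^3 + 11.9*s^2 + 46.98*s + 61.56) + (9*s - 36) = s^3 + 11.9*s^2 + 55.98*s + 25.56.
T(s) = (3*s^2 - 0.6*s - 45.6)/(s^3 + 11.9*s^2 + 55.98*s + 25.56)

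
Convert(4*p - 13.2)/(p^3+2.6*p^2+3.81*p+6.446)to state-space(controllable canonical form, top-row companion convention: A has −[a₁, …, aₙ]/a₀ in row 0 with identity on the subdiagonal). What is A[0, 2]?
Reachable canonical form for den = p^3 + 2.6*p^2 + 3.81*p + 6.446: top row of A = -[a₁,a₂,...,aₙ]/a₀, ones on the subdiagonal, zeros elsewhere.
A = [[-2.6, -3.81, -6.446], [1, 0, 0], [0, 1, 0]].
A[0,2] = -6.446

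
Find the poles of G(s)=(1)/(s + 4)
Set denominator = 0: s + 4 = 0 → Poles: -4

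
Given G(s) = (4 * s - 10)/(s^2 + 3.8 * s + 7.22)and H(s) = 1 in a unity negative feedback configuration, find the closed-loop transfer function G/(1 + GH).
Closed-loop T = G/(1+GH).
Numerator: G_num * H_den = 4*s - 10.
Denominator: G_den * H_den + G_num * H_num = (s^2 + 3.8*s + 7.22) + (4*s - 10) = s^2 + 7.8*s - 2.78.
T(s) = (4*s - 10)/(s^2 + 7.8*s - 2.78)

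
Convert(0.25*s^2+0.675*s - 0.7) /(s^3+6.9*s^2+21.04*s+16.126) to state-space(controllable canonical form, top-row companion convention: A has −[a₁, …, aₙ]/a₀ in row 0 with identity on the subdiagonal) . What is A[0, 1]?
Reachable canonical form for den = s^3 + 6.9*s^2 + 21.04*s + 16.126: top row of A = -[a₁,a₂,...,aₙ]/a₀, ones on the subdiagonal, zeros elsewhere.
A = [[-6.9, -21.04, -16.126], [1, 0, 0], [0, 1, 0]].
A[0,1] = -21.04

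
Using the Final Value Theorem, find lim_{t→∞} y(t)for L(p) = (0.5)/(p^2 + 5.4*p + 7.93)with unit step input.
FVT: lim_{t→∞} y(t) = lim_{p→0} p*Y(p) where Y(p) = L(p)/p.
= lim_{p→0} L(p) = L(0) = num(0)/den(0) = 0.5/7.93 = 0.06305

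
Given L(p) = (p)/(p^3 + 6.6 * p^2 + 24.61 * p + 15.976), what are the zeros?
Set numerator = 0: p = 0 → Zeros: 0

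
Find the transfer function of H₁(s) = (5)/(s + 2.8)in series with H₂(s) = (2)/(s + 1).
Series: H = H₁ · H₂ = (n₁·n₂)/(d₁·d₂).
Num: n₁·n₂ = 10. Den: d₁·d₂ = s^2 + 3.8*s + 2.8.
H(s) = (10)/(s^2 + 3.8*s + 2.8)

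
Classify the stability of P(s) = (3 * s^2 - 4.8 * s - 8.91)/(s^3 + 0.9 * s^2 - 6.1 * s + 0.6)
Denominator: s^3 + 0.9*s^2 - 6.1*s + 0.6 = (s - 2)(s + 3)(s - 0.1). Poles: -3, 0.1, 2. Unstable (2 pole(s) in RHP)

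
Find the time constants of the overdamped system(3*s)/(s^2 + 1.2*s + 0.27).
Overdamped: real poles at -0.9, -0.3. τ = -1/pole → τ₁ = 1.111, τ₂ = 3.333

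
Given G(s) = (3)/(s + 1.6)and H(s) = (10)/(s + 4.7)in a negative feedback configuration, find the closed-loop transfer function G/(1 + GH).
Closed-loop T = G/(1+GH).
Numerator: G_num * H_den = 3*s + 14.1.
Denominator: G_den * H_den + G_num * H_num = (s^2 + 6.3*s + 7.52) + (30) = s^2 + 6.3*s + 37.52.
T(s) = (3*s + 14.1)/(s^2 + 6.3*s + 37.52)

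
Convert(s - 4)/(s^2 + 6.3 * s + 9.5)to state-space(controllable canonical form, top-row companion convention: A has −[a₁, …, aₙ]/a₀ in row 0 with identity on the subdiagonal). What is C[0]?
Reachable canonical form: C = numerator coefficients (right-aligned, zero-padded to length n).
num = s - 4, C = [[1, -4]].
C[0] = 1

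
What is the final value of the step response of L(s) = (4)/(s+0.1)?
FVT: lim_{t→∞} y(t) = lim_{s→0} s*Y(s) where Y(s) = L(s)/s.
= lim_{s→0} L(s) = L(0) = num(0)/den(0) = 4/0.1 = 40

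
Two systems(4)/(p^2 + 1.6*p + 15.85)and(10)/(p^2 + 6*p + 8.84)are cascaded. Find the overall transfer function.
Series: H = H₁ · H₂ = (n₁·n₂)/(d₁·d₂).
Num: n₁·n₂ = 40. Den: d₁·d₂ = p^4 + 7.6*p^3 + 34.29*p^2 + 109.244*p + 140.114.
H(p) = (40)/(p^4 + 7.6*p^3 + 34.29*p^2 + 109.244*p + 140.114)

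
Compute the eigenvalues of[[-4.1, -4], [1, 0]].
Eigenvalues solve det(λI - A) = 0.
Characteristic polynomial: λ^2 + 4.1*λ + 4 = 0.
Factor: (λ + 2.5)(λ + 1.6) = 0.
Roots: -1.6, -2.5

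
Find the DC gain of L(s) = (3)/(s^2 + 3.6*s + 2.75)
DC gain = L(0) = num(0)/den(0) = 3/2.75 = 1.091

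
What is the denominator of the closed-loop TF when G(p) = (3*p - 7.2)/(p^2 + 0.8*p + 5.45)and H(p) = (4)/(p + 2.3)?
Characteristic poly = G_den * H_den + G_num * H_num = (p^3 + 3.1*p^2 + 7.29*p + 12.535) + (12*p - 28.8) = p^3 + 3.1*p^2 + 19.29*p - 16.265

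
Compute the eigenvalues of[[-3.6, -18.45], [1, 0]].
Eigenvalues solve det(λI - A) = 0.
Characteristic polynomial: λ^2 + 3.6*λ + 18.45 = 0.
Roots: -1.8 + 3.9j, -1.8 - 3.9j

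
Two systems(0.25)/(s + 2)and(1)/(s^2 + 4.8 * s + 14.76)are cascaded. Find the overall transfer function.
Series: H = H₁ · H₂ = (n₁·n₂)/(d₁·d₂).
Num: n₁·n₂ = 0.25. Den: d₁·d₂ = s^3 + 6.8*s^2 + 24.36*s + 29.52.
H(s) = (0.25)/(s^3 + 6.8*s^2 + 24.36*s + 29.52)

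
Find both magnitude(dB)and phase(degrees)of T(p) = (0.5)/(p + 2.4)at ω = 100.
Substitute p = j*100: T(j100) = 0.000119931 - 0.00499712j.
|T| = 20*log₁₀(sqrt(Re²+Im²)) = -46.02 dB.
∠T = atan2(Im, Re) = -88.63°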